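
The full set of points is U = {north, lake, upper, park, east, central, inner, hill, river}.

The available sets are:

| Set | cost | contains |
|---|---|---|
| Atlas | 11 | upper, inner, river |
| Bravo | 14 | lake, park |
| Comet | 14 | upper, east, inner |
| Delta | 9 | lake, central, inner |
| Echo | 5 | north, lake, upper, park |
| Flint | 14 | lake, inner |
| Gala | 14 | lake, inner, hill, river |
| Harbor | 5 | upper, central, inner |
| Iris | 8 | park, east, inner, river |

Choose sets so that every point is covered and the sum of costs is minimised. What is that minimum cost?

32

Echo, Gala, Harbor, Iris together cover every point (Echo ∪ Gala ∪ Harbor ∪ Iris = {north, lake, upper, park, east, central, inner, hill, river}); total cost 5 + 14 + 5 + 8 = 32.
No covering selection has total cost below 32.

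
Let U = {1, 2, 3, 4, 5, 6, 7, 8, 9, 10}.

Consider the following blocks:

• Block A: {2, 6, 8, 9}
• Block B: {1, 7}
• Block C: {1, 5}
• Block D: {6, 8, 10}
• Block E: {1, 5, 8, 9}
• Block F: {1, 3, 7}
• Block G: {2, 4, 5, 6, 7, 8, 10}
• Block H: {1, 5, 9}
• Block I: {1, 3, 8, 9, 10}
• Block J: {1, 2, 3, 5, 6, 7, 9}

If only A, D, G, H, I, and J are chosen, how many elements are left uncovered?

0

Union of A, D, G, H, I, J = {1, 2, 3, 4, 5, 6, 7, 8, 9, 10} — that's every element, so 0 are uncovered.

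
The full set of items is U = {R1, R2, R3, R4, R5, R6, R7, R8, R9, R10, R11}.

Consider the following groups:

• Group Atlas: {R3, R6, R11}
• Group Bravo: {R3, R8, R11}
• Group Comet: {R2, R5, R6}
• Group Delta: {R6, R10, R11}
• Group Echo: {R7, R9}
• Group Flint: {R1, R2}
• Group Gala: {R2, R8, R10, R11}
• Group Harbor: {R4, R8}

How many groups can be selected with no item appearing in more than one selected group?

4

Atlas, Echo, Flint, Harbor are pairwise disjoint (Atlas={R3,R6,R11}; Echo={R7,R9}; Flint={R1,R2}; Harbor={R4,R8}).
Every remaining group overlaps one of these, and no 5 of the listed groups are pairwise disjoint, so 4 is the maximum.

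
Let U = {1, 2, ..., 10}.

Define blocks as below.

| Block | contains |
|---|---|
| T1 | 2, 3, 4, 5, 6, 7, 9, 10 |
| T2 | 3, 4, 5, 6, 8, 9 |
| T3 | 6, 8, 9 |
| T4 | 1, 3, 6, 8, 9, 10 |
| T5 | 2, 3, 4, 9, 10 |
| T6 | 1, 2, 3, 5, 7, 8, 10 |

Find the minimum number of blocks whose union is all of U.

2

Take {T1, T4}. Their union is {1, 2, 3, 4, 5, 6, 7, 8, 9, 10}, which is all 10 items.
No single block has all 10 items (the largest, T1, has 8), so 2 is optimal.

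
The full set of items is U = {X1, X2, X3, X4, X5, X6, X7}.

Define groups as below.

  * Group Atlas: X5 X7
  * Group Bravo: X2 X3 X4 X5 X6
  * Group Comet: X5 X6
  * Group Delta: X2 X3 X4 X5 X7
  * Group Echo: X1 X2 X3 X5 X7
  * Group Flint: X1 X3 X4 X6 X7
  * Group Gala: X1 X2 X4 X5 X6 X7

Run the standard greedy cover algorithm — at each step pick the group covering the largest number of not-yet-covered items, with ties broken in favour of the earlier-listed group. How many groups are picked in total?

2

Greedy: pick Gala (covers 6 new) → pick Bravo (covers 1 new). Total picks: 2.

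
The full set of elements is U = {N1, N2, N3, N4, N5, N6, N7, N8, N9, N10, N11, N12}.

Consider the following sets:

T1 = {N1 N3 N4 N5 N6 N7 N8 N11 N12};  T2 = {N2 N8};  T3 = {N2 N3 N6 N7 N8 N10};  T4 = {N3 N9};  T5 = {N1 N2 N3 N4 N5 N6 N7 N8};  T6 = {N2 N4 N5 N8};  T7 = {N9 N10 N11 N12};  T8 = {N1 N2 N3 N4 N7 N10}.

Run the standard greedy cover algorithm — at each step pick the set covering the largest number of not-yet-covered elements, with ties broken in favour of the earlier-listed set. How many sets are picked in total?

3

Greedy: pick T1 (covers 9 new) → pick T3 (covers 2 new) → pick T4 (covers 1 new). Total picks: 3.
(The true minimum cover uses only 2 sets, so greedy is not optimal here.)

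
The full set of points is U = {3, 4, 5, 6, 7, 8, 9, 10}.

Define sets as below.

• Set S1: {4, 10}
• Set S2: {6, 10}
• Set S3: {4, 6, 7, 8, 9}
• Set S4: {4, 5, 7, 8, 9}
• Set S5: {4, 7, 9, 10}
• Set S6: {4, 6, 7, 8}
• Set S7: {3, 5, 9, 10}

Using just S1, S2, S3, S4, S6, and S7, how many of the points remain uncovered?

0

Union of S1, S2, S3, S4, S6, S7 = {3, 4, 5, 6, 7, 8, 9, 10} — that's every point, so 0 are uncovered.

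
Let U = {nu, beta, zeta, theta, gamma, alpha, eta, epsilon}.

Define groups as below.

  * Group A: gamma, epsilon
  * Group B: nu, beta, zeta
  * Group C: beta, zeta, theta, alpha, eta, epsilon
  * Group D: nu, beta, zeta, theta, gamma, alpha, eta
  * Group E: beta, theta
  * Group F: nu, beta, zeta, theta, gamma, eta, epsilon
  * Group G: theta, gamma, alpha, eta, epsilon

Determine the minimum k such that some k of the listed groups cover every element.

B and G cover everything between them: the union {nu, beta, zeta, theta, gamma, alpha, eta, epsilon} is all of U.
No single group has all 8 elements (the largest, D, has 7), so 2 is optimal.

2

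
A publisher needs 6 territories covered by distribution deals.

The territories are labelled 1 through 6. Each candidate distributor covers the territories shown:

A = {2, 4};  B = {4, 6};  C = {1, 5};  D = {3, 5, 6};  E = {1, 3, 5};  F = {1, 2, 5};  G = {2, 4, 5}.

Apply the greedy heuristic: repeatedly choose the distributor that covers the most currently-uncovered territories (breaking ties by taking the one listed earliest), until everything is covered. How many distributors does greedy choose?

Greedy: pick D (covers 3 new) → pick A (covers 2 new) → pick C (covers 1 new). Total picks: 3.

3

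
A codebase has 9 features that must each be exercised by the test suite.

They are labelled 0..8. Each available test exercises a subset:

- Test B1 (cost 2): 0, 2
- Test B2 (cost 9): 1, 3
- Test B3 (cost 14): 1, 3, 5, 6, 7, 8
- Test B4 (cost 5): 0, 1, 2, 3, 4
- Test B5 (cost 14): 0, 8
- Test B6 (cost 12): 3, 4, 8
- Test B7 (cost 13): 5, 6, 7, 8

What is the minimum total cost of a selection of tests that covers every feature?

B4, B7 together cover every feature (B4 ∪ B7 = {0, 1, 2, 3, 4, 5, 6, 7, 8}); total cost 5 + 13 = 18.
The greedy pick B1, B4, B7 costs 20; no covering selection beats 18.

18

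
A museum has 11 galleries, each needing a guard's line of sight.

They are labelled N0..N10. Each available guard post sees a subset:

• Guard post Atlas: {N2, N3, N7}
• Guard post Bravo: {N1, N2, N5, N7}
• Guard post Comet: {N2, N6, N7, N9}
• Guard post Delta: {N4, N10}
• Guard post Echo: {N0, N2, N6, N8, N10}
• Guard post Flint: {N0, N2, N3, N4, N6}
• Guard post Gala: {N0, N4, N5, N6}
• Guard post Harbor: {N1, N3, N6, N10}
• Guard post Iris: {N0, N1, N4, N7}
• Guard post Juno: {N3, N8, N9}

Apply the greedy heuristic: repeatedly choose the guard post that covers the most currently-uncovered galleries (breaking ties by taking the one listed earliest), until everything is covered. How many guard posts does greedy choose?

4

Greedy: pick Echo (covers 5 new) → pick Bravo (covers 3 new) → pick Flint (covers 2 new) → pick Comet (covers 1 new). Total picks: 4.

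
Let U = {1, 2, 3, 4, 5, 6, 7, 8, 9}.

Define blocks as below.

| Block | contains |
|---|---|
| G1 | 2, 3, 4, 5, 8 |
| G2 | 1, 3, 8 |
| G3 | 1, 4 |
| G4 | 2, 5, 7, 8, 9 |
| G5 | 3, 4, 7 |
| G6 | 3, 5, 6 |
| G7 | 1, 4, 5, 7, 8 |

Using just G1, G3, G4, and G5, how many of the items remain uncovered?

1

Union of G1, G3, G4, G5 = {1, 2, 3, 4, 5, 7, 8, 9}.
Not covered: 6 — 1 item.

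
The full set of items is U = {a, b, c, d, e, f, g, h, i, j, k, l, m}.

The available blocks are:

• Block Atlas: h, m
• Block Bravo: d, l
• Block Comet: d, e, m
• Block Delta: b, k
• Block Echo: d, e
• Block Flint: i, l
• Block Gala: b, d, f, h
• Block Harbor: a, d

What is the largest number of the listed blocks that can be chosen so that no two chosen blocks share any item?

Atlas, Delta, Flint, Harbor are pairwise disjoint (Atlas={h,m}; Delta={b,k}; Flint={i,l}; Harbor={a,d}).
Every remaining block overlaps one of these, and no 5 of the listed blocks are pairwise disjoint, so 4 is the maximum.

4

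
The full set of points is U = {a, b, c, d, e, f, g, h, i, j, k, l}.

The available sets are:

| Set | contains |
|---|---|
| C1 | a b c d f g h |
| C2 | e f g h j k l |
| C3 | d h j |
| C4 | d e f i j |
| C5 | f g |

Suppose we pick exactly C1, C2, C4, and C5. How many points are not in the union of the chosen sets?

0

Union of C1, C2, C4, C5 = {a, b, c, d, e, f, g, h, i, j, k, l} — that's every point, so 0 are uncovered.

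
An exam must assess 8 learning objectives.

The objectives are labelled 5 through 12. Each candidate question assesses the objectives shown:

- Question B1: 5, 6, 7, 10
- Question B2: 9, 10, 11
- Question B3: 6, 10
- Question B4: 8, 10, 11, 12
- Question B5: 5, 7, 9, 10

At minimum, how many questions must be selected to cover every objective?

3

Take {B1, B4, B5}. Their union is {5, 6, 7, 8, 9, 10, 11, 12}, which is all 8 objectives.
Only B4 contains 8, so B4 is forced; the remaining 4 objectives need at least 2 more questions (each remaining question adds at most 3) — so at least 3 questions are needed, and 3 is optimal.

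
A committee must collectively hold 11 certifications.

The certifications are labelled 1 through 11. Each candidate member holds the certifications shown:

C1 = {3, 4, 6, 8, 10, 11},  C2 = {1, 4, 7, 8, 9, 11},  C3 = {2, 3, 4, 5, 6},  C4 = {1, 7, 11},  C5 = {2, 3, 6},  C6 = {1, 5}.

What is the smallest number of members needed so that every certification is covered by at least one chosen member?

C1 and C2 and C3 together: C1 ∪ C2 ∪ C3 = {1, 2, 3, 4, 5, 6, 7, 8, 9, 10, 11} — every certification is covered.
Only C2 contains 9, so C2 is forced; the remaining 5 certifications need at least 2 more members (each remaining member adds at most 4) — so at least 3 members are needed, and 3 is optimal.

3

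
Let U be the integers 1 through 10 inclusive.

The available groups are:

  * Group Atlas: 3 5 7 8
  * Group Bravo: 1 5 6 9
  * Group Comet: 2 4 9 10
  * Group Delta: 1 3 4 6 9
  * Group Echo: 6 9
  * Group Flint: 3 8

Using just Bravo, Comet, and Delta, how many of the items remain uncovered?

Union of Bravo, Comet, Delta = {1, 2, 3, 4, 5, 6, 9, 10}.
Not covered: 7, 8 — 2 items.

2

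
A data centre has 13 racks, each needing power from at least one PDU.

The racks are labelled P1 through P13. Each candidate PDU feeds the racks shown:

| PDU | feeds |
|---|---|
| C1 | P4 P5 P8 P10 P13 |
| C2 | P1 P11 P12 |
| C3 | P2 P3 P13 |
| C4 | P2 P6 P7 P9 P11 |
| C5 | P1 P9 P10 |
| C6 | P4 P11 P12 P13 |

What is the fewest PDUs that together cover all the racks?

4

C1 and C2 and C3 and C4 together: C1 ∪ C2 ∪ C3 ∪ C4 = {P1, P2, P3, P4, P5, P6, P7, P8, P9, P10, P11, P12, P13} — every rack is covered.
Only C3 contains P3, so C3 is forced; the remaining 10 racks need at least 3 more PDUs (each remaining PDU adds at most 4) — so at least 4 PDUs are needed, and 4 is optimal.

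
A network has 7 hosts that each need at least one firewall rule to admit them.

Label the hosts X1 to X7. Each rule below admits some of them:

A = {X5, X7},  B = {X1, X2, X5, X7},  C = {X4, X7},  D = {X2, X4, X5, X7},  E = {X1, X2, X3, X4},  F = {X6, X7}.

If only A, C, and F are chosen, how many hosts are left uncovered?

Union of A, C, F = {X4, X5, X6, X7}.
Not covered: X1, X2, X3 — 3 hosts.

3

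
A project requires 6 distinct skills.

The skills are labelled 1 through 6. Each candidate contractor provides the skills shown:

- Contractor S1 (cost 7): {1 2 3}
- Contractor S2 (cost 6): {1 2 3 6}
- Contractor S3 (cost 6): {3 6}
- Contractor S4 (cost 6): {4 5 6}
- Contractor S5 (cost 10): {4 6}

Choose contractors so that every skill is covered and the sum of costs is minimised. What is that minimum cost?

12

S2, S4 together cover every skill (S2 ∪ S4 = {1, 2, 3, 4, 5, 6}); total cost 6 + 6 = 12.
No covering selection has total cost below 12.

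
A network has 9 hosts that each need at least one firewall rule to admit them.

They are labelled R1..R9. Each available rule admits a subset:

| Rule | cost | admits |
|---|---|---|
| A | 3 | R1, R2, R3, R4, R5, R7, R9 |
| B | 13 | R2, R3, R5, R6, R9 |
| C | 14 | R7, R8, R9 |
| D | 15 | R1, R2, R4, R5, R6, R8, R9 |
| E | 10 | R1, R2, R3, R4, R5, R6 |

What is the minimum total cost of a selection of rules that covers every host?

A, D together cover every host (A ∪ D = {R1, R2, R3, R4, R5, R6, R7, R8, R9}); total cost 3 + 15 = 18.
No covering selection has total cost below 18.

18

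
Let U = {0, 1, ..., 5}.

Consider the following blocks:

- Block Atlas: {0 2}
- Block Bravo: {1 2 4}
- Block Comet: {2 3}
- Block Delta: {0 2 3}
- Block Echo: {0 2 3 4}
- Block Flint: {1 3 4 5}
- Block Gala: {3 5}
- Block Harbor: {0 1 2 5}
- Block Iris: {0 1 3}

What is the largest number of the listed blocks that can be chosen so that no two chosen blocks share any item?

Atlas, Gala are pairwise disjoint (Atlas={0,2}; Gala={3,5}).
Every remaining block overlaps one of these, and no 3 of the listed blocks are pairwise disjoint, so 2 is the maximum.

2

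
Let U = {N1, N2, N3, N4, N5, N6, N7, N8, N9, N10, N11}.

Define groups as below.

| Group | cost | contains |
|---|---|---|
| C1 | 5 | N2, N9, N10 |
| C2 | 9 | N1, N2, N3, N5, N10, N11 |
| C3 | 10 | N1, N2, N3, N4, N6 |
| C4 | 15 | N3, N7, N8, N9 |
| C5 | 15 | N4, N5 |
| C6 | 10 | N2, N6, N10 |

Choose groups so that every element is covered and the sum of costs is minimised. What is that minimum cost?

34

C2, C3, C4 together cover every element (C2 ∪ C3 ∪ C4 = {N1, N2, N3, N4, N5, N6, N7, N8, N9, N10, N11}); total cost 9 + 10 + 15 = 34.
The greedy pick C2, C1, C3, C4 costs 39; no covering selection beats 34.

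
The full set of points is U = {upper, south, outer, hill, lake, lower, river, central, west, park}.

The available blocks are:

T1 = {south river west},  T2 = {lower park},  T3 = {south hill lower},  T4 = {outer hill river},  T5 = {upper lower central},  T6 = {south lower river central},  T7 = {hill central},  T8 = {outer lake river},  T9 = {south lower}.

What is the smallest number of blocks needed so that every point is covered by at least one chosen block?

Take {T1, T2, T5, T7, T8}. Their union is {upper, south, outer, hill, lake, lower, river, central, west, park}, which is all 10 points.
No 4 of the 9 blocks cover everything (all 126 combinations miss at least one point), so 5 is optimal.

5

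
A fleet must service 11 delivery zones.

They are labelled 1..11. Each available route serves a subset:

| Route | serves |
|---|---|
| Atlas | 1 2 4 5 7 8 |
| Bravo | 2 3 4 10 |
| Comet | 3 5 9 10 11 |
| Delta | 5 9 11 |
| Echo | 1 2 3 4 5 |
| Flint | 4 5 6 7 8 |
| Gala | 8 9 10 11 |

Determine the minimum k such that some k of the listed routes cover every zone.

3

Take {Echo, Flint, Gala}. Their union is {1, 2, 3, 4, 5, 6, 7, 8, 9, 10, 11}, which is all 11 zones.
Only Flint contains 6, so Flint is forced; the remaining 6 zones need at least 2 more routes (each remaining route adds at most 4) — so at least 3 routes are needed, and 3 is optimal.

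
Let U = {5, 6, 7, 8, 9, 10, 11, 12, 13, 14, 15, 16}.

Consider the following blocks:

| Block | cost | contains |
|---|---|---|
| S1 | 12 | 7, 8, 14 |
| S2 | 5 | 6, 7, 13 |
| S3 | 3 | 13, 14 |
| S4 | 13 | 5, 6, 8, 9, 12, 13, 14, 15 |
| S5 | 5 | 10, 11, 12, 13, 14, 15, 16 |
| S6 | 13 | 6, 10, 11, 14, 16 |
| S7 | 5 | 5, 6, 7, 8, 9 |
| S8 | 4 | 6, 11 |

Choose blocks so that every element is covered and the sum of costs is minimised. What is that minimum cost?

S5, S7 together cover every element (S5 ∪ S7 = {5, 6, 7, 8, 9, 10, 11, 12, 13, 14, 15, 16}); total cost 5 + 5 = 10.
No covering selection has total cost below 10.

10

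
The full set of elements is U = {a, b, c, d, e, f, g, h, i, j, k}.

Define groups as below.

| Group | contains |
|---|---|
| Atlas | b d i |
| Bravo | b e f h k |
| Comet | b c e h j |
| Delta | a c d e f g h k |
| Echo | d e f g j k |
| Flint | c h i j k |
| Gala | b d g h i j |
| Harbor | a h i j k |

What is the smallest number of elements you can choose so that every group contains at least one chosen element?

Take T = {d, h}. Each listed group contains at least one of these, so T is a hitting set of size 2.
No single element lies in every group, so at least 2 are needed and 2 is optimal.

2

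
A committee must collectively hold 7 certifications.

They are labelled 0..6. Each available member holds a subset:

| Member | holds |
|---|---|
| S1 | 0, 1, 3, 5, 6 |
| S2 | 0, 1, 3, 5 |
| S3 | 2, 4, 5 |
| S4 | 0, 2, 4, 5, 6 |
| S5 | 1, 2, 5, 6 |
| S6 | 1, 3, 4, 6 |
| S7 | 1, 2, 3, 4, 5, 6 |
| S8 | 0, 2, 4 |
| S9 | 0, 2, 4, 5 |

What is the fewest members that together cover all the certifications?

2

Take {S1, S3}. Their union is {0, 1, 2, 3, 4, 5, 6}, which is all 7 certifications.
No single member has all 7 certifications (the largest, S7, has 6), so 2 is optimal.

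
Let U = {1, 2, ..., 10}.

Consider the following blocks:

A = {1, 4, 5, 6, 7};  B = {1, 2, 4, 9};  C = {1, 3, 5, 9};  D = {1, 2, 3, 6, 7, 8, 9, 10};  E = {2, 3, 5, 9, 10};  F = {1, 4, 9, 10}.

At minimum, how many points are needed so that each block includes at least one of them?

Take H = {5, 9}. Each listed block contains at least one of these, so H is a hitting set of size 2.
No single point lies in every block, so at least 2 are needed and 2 is optimal.

2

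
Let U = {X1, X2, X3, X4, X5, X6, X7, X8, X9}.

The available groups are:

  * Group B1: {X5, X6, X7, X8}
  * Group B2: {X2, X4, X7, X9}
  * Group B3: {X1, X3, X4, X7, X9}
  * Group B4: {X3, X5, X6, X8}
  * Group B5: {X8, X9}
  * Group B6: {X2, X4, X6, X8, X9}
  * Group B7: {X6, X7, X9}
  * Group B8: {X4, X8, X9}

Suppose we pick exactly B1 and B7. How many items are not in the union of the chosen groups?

4

Union of B1, B7 = {X5, X6, X7, X8, X9}.
Not covered: X1, X2, X3, X4 — 4 items.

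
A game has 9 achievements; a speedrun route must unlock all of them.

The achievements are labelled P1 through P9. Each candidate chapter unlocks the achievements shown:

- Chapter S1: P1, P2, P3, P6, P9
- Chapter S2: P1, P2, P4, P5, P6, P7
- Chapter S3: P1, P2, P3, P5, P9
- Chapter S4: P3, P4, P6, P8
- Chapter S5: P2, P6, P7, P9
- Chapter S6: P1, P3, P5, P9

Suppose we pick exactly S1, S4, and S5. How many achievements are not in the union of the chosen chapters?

Union of S1, S4, S5 = {P1, P2, P3, P4, P6, P7, P8, P9}.
Not covered: P5 — 1 achievement.

1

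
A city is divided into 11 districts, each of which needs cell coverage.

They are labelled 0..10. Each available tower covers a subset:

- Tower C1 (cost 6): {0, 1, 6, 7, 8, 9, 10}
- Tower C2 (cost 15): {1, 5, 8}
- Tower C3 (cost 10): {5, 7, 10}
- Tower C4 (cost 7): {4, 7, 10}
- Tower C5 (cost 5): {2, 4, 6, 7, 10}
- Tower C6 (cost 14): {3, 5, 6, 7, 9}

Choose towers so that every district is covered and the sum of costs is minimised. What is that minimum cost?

C1, C5, C6 together cover every district (C1 ∪ C5 ∪ C6 = {0, 1, 2, 3, 4, 5, 6, 7, 8, 9, 10}); total cost 6 + 5 + 14 = 25.
No covering selection has total cost below 25.

25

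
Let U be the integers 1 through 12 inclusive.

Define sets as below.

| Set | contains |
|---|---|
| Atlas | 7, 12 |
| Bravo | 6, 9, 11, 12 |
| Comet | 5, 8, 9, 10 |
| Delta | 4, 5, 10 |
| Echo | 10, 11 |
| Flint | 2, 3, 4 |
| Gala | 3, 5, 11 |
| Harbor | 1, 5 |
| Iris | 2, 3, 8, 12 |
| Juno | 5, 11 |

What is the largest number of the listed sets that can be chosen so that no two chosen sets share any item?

Atlas, Echo, Flint, Harbor are pairwise disjoint (Atlas={7,12}; Echo={10,11}; Flint={2,3,4}; Harbor={1,5}).
Every remaining set overlaps one of these, and no 5 of the listed sets are pairwise disjoint, so 4 is the maximum.

4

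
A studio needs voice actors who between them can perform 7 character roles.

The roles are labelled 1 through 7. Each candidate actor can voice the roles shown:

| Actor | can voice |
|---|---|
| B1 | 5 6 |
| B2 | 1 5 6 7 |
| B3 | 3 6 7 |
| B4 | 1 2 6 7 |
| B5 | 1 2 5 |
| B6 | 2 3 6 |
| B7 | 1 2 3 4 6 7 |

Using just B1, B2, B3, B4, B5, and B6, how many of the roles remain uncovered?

1

Union of B1, B2, B3, B4, B5, B6 = {1, 2, 3, 5, 6, 7}.
Not covered: 4 — 1 role.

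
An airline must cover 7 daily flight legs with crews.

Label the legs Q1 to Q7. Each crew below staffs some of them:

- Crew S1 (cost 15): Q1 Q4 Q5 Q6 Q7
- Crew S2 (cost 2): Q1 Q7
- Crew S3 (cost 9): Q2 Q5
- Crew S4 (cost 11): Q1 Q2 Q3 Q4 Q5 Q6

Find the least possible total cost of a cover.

13

S2, S4 together cover every leg (S2 ∪ S4 = {Q1, Q2, Q3, Q4, Q5, Q6, Q7}); total cost 2 + 11 = 13.
No covering selection has total cost below 13.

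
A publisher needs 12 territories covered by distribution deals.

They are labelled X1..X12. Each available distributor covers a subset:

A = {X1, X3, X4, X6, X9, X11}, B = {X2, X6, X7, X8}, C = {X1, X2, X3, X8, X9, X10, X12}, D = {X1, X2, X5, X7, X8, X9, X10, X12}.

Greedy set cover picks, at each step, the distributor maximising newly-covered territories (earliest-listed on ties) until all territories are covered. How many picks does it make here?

2

Greedy: pick D (covers 8 new) → pick A (covers 4 new). Total picks: 2.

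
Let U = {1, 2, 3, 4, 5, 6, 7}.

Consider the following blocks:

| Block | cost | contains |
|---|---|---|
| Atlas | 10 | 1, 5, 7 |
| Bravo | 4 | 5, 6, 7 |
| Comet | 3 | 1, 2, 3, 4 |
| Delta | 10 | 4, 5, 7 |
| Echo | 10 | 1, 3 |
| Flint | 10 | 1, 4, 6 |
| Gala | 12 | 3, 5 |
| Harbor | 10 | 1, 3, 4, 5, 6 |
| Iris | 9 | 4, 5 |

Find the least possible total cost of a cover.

Bravo, Comet together cover every point (Bravo ∪ Comet = {1, 2, 3, 4, 5, 6, 7}); total cost 4 + 3 = 7.
No covering selection has total cost below 7.

7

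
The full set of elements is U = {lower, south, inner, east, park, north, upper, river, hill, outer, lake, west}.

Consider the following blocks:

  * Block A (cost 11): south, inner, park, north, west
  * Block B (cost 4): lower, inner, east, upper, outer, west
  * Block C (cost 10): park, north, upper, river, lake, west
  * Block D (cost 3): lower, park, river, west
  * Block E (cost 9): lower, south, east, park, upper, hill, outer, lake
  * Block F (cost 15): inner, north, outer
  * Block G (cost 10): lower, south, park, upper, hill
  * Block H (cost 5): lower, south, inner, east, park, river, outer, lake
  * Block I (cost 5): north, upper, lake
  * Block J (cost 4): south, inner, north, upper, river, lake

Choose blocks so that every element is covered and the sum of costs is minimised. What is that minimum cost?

16

D, E, J together cover every element (D ∪ E ∪ J = {lower, south, inner, east, park, north, upper, river, hill, outer, lake, west}); total cost 3 + 9 + 4 = 16.
The greedy pick H, B, J, E costs 22; no covering selection beats 16.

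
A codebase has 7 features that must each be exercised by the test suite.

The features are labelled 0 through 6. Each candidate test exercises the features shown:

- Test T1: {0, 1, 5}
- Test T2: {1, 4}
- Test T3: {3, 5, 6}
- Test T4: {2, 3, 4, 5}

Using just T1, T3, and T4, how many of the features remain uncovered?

0

Union of T1, T3, T4 = {0, 1, 2, 3, 4, 5, 6} — that's every feature, so 0 are uncovered.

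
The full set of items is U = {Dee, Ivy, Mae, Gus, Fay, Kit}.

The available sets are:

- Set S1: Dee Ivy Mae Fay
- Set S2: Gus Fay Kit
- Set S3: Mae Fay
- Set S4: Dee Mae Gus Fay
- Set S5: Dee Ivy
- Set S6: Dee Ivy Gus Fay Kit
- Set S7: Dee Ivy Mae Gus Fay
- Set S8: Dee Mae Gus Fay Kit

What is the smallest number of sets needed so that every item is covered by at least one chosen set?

S3 and S6 together: S3 ∪ S6 = {Dee, Ivy, Mae, Gus, Fay, Kit} — every item is covered.
No single set has all 6 items (the largest, S6, has 5), so 2 is optimal.

2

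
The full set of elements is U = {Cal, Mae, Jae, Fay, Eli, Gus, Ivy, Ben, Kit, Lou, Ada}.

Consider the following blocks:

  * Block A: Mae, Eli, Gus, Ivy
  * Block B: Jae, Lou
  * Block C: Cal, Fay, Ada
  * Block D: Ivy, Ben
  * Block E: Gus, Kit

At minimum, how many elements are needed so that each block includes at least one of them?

4

The 4 elements {Jae, Fay, Gus, Ivy} hit every block.
The blocks B, C, D, E are pairwise disjoint, so any hitting set needs a separate element for each — at least 4. Hence 4 is optimal.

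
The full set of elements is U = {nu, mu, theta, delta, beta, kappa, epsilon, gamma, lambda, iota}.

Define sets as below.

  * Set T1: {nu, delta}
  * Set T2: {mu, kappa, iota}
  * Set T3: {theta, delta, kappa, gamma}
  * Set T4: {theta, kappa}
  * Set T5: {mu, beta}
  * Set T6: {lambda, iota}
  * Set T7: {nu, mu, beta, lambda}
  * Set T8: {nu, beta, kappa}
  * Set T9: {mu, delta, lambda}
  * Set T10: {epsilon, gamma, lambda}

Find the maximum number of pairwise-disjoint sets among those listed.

4

T1, T4, T5, T10 are pairwise disjoint (T1={nu,delta}; T4={theta,kappa}; T5={mu,beta}; T10={epsilon,gamma,lambda}).
Every remaining set overlaps one of these, and no 5 of the listed sets are pairwise disjoint, so 4 is the maximum.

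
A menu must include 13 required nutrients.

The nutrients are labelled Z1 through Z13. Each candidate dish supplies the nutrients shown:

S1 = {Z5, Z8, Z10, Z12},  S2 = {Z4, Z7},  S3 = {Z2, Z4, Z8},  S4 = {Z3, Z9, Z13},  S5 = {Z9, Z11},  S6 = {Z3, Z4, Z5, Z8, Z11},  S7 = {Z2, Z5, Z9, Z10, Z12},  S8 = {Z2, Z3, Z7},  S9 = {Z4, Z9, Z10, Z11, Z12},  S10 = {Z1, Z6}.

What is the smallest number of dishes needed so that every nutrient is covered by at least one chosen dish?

S4 and S6 and S8 and S9 and S10 together: S4 ∪ S6 ∪ S8 ∪ S9 ∪ S10 = {Z1, Z2, Z3, Z4, Z5, Z6, Z7, Z8, Z9, Z10, Z11, Z12, Z13} — every nutrient is covered.
No 4 of the 10 dishes cover everything (all 210 combinations miss at least one nutrient), so 5 is optimal.

5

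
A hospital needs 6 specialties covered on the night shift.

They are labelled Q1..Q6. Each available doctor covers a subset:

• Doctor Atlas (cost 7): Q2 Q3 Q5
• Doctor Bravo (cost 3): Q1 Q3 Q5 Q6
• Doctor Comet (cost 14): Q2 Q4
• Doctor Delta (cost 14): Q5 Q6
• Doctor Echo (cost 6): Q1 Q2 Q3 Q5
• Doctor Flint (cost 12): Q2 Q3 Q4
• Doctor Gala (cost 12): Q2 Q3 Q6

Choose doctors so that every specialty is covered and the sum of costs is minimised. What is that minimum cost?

Bravo, Flint together cover every specialty (Bravo ∪ Flint = {Q1, Q2, Q3, Q4, Q5, Q6}); total cost 3 + 12 = 15.
The greedy pick Bravo, Echo, Flint costs 21; no covering selection beats 15.

15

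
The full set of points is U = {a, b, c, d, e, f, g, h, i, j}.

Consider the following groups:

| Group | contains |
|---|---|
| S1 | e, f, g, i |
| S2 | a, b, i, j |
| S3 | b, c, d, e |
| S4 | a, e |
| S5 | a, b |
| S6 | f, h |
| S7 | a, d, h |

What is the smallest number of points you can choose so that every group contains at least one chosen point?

Take T = {a, d, f}. Each listed group contains at least one of these, so T is a hitting set of size 3.
No choice of 2 points meets every group, so 3 is the minimum.

3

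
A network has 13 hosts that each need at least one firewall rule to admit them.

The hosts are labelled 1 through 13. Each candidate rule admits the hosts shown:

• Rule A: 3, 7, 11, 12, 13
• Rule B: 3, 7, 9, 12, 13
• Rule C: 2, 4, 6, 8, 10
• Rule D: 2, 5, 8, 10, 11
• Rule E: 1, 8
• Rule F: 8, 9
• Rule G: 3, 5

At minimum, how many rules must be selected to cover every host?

4

B and C and D and E together: B ∪ C ∪ D ∪ E = {1, 2, 3, 4, 5, 6, 7, 8, 9, 10, 11, 12, 13} — every host is covered.
Only E contains 1, so E is forced; the remaining 11 hosts need at least 3 more rules (each remaining rule adds at most 5) — so at least 4 rules are needed, and 4 is optimal.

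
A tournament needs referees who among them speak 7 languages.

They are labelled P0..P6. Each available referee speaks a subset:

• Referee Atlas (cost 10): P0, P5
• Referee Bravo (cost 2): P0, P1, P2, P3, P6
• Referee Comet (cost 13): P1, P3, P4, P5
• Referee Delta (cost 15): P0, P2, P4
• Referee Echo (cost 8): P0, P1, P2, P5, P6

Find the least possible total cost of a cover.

15

Bravo, Comet together cover every language (Bravo ∪ Comet = {P0, P1, P2, P3, P4, P5, P6}); total cost 2 + 13 = 15.
No covering selection has total cost below 15.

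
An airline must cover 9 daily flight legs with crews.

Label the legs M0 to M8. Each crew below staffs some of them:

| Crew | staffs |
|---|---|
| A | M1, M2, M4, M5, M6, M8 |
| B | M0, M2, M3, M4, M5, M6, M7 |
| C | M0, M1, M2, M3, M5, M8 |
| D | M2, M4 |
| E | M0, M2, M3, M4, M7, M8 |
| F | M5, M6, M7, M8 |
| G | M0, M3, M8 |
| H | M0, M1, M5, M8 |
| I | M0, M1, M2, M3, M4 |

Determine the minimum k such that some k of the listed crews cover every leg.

2

F and I together: F ∪ I = {M0, M1, M2, M3, M4, M5, M6, M7, M8} — every leg is covered.
No single crew has all 9 legs (the largest, B, has 7), so 2 is optimal.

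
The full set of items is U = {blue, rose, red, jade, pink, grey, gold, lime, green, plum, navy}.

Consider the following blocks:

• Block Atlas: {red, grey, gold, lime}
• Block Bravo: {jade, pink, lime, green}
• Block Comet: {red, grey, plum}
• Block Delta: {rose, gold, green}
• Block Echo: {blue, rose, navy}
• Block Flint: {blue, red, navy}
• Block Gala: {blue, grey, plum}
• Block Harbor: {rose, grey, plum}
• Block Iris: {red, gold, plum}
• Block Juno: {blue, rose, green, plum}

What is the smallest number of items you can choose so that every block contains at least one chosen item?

4

Take H = {blue, grey, green, plum}. Each listed block contains at least one of these, so H is a hitting set of size 4.
No choice of 3 items meets every block, so 4 is the minimum.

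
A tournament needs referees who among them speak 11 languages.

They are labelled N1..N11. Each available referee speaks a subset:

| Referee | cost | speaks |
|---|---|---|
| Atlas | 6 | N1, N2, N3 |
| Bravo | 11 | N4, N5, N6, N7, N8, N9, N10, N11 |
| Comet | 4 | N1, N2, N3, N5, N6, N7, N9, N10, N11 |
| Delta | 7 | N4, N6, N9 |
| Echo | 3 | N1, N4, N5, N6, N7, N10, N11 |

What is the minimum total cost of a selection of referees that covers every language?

15

Bravo, Comet together cover every language (Bravo ∪ Comet = {N1, N2, N3, N4, N5, N6, N7, N8, N9, N10, N11}); total cost 11 + 4 = 15.
The greedy pick Echo, Comet, Bravo costs 18; no covering selection beats 15.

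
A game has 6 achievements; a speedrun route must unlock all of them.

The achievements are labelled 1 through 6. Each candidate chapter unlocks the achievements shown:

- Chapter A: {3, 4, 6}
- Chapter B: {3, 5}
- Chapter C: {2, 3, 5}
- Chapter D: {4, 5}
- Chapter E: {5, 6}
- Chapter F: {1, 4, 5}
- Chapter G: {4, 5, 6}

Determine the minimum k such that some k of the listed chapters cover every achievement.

Take {C, F, G}. Their union is {1, 2, 3, 4, 5, 6}, which is all 6 achievements.
Only F contains 1, so F is forced; the remaining 3 achievements need at least 2 more chapters (each remaining chapter adds at most 2) — so at least 3 chapters are needed, and 3 is optimal.

3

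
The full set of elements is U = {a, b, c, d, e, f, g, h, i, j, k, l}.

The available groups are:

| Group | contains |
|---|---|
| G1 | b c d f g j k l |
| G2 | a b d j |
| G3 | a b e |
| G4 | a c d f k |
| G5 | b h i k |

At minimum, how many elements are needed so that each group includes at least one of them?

T = {b, k} meets every group (each contains at least one member of T), and |T| = 2.
No single element lies in every group, so at least 2 are needed and 2 is optimal.

2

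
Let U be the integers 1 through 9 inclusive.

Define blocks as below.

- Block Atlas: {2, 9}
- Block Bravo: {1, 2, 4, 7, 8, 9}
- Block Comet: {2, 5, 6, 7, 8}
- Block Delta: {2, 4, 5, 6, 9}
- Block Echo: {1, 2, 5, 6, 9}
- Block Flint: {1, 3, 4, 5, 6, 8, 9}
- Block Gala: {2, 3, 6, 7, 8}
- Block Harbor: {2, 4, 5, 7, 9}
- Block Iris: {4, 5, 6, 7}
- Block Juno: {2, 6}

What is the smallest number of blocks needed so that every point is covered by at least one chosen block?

2

Flint and Harbor cover everything between them: the union {1, 2, 3, 4, 5, 6, 7, 8, 9} is all of U.
No single block has all 9 points (the largest, Flint, has 7), so 2 is optimal.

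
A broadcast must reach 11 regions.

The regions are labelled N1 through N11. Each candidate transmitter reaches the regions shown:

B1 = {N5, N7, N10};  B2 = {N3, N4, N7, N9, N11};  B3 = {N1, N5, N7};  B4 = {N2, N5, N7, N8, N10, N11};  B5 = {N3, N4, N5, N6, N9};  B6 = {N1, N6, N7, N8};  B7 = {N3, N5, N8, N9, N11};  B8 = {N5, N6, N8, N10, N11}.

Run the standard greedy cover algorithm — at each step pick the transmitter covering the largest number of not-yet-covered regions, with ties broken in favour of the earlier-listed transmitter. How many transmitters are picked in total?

Greedy: pick B4 (covers 6 new) → pick B5 (covers 4 new) → pick B3 (covers 1 new). Total picks: 3.

3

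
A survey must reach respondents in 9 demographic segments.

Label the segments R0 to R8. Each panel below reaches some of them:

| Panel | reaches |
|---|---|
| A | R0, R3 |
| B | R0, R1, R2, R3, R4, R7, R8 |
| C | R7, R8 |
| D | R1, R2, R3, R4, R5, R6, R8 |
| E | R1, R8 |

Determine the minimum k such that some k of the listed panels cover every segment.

Take {B, D}. Their union is {R0, R1, R2, R3, R4, R5, R6, R7, R8}, which is all 9 segments.
No single panel has all 9 segments (the largest, B, has 7), so 2 is optimal.

2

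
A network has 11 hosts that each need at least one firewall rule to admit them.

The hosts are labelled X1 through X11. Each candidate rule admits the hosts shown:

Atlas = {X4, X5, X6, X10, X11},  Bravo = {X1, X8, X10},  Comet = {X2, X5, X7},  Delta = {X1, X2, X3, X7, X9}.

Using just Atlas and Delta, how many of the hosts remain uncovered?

Union of Atlas, Delta = {X1, X2, X3, X4, X5, X6, X7, X9, X10, X11}.
Not covered: X8 — 1 host.

1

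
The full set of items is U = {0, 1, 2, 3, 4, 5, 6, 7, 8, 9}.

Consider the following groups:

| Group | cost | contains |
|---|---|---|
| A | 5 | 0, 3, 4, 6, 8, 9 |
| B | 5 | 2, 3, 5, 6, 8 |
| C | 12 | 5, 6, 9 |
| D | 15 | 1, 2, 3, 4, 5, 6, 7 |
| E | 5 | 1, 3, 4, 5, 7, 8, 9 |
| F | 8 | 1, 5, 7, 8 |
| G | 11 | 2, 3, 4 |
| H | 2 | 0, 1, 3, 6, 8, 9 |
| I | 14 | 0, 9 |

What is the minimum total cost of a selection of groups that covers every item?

B, E, H together cover every item (B ∪ E ∪ H = {0, 1, 2, 3, 4, 5, 6, 7, 8, 9}); total cost 5 + 5 + 2 = 12.
No covering selection has total cost below 12.

12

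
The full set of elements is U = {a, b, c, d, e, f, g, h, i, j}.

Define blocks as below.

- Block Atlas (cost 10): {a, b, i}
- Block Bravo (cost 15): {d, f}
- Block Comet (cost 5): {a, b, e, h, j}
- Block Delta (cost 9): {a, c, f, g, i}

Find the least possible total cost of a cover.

Bravo, Comet, Delta together cover every element (Bravo ∪ Comet ∪ Delta = {a, b, c, d, e, f, g, h, i, j}); total cost 15 + 5 + 9 = 29.
No covering selection has total cost below 29.

29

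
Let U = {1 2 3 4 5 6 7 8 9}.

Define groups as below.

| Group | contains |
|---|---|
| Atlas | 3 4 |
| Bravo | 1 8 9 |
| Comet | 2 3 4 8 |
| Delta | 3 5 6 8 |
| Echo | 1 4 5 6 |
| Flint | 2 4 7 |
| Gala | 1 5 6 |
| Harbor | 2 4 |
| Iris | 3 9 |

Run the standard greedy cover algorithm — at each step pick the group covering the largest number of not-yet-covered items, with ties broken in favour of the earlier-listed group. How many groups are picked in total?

Greedy: pick Comet (covers 4 new) → pick Echo (covers 3 new) → pick Bravo (covers 1 new) → pick Flint (covers 1 new). Total picks: 4.
(The true minimum cover uses only 3 groups, so greedy is not optimal here.)

4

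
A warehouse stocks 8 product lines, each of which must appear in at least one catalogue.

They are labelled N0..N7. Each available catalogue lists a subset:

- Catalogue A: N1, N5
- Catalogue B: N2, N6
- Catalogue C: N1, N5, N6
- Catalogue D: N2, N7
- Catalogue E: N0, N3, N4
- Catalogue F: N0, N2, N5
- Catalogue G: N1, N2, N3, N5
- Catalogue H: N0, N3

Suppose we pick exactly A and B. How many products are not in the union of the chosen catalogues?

Union of A, B = {N1, N2, N5, N6}.
Not covered: N0, N3, N4, N7 — 4 products.

4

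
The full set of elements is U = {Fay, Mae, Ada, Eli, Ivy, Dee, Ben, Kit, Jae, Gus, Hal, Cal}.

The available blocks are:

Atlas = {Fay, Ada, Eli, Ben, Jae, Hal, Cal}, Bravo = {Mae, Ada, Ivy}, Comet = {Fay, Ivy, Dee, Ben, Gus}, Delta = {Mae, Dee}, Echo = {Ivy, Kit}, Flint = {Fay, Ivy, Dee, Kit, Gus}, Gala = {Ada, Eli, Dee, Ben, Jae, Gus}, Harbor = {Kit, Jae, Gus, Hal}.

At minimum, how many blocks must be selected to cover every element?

Atlas and Bravo and Flint together: Atlas ∪ Bravo ∪ Flint = {Fay, Mae, Ada, Eli, Ivy, Dee, Ben, Kit, Jae, Gus, Hal, Cal} — every element is covered.
Only Atlas contains Cal, so Atlas is forced; the remaining 5 elements need at least 2 more blocks (each remaining block adds at most 4) — so at least 3 blocks are needed, and 3 is optimal.

3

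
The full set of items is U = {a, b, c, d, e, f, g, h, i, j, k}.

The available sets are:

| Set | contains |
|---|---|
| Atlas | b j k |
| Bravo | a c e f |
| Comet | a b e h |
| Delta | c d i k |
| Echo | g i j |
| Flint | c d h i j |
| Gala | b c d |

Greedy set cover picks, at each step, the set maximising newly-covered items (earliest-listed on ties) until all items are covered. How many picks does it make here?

4

Greedy: pick Flint (covers 5 new) → pick Bravo (covers 3 new) → pick Atlas (covers 2 new) → pick Echo (covers 1 new). Total picks: 4.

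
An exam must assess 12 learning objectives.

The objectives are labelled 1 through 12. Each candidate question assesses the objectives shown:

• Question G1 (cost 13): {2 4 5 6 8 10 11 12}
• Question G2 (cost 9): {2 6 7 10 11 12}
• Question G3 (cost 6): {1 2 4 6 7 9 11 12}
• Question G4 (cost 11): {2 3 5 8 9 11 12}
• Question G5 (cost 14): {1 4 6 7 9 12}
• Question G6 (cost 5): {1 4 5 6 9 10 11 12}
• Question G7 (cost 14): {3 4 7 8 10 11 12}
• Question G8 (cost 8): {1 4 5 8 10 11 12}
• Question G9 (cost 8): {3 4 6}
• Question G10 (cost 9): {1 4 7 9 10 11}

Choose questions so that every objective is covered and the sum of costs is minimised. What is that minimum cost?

22

G3, G8, G9 together cover every objective (G3 ∪ G8 ∪ G9 = {1, 2, 3, 4, 5, 6, 7, 8, 9, 10, 11, 12}); total cost 6 + 8 + 8 = 22.
No covering selection has total cost below 22.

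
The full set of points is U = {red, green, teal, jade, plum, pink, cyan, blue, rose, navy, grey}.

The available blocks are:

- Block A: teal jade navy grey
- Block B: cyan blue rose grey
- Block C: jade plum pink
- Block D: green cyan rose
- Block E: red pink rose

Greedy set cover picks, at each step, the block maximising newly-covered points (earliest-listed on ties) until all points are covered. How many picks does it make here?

5

Greedy: pick A (covers 4 new) → pick B (covers 3 new) → pick C (covers 2 new) → pick D (covers 1 new) → pick E (covers 1 new). Total picks: 5.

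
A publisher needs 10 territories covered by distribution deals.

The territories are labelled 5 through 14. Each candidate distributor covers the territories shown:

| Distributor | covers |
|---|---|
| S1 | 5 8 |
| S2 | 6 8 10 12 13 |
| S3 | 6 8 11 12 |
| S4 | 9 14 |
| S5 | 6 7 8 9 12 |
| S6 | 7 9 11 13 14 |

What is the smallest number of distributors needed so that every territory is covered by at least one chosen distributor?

3

Take {S1, S2, S6}. Their union is {5, 6, 7, 8, 9, 10, 11, 12, 13, 14}, which is all 10 territories.
Only S1 contains 5, so S1 is forced; the remaining 8 territories need at least 2 more distributors (each remaining distributor adds at most 5) — so at least 3 distributors are needed, and 3 is optimal.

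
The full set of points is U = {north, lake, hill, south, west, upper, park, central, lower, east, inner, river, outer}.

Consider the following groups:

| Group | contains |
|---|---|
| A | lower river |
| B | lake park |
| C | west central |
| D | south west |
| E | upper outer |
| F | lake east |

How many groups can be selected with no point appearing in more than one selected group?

4

A, D, E, F are pairwise disjoint (A={lower,river}; D={south,west}; E={upper,outer}; F={lake,east}).
Every remaining group overlaps one of these, and no 5 of the listed groups are pairwise disjoint, so 4 is the maximum.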